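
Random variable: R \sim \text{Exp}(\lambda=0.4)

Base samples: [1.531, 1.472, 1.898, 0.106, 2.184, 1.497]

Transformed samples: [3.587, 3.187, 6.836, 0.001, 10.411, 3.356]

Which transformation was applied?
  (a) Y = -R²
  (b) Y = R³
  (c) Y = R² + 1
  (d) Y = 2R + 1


Checking option (b) Y = R³:
  R = 1.531 -> Y = 3.587 ✓
  R = 1.472 -> Y = 3.187 ✓
  R = 1.898 -> Y = 6.836 ✓
All samples match this transformation.

(b) R³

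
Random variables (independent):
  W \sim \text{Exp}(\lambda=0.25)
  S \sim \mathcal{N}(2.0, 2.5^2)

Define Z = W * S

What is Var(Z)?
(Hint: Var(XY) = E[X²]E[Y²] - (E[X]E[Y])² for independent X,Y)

Var(XY) = E[X²]E[Y²] - (E[X]E[Y])²
E[W] = 4, Var(W) = 16
E[S] = 2, Var(S) = 6.25
E[W²] = 16 + 4² = 32
E[S²] = 6.25 + 2² = 10.25
Var(Z) = 32*10.25 - (4*2)²
= 328 - 64 = 264

264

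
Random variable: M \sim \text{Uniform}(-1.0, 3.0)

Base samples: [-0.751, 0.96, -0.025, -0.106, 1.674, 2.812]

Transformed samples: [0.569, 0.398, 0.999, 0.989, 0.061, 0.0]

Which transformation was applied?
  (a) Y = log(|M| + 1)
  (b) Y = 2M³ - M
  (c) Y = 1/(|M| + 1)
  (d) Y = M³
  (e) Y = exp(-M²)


Checking option (e) Y = exp(-M²):
  M = -0.751 -> Y = 0.569 ✓
  M = 0.96 -> Y = 0.398 ✓
  M = -0.025 -> Y = 0.999 ✓
All samples match this transformation.

(e) exp(-M²)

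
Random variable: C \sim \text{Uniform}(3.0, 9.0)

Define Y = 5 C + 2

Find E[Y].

For Y = 5C + 2:
E[Y] = 5 * E[C] + 2
E[C] = (3 + 9)/2 = 6
E[Y] = 5 * 6 + 2 = 32

32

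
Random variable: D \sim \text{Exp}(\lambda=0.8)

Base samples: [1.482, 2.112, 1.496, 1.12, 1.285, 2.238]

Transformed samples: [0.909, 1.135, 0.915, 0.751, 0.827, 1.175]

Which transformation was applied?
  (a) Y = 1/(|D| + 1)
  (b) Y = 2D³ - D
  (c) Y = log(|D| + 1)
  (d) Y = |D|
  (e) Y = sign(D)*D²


Checking option (c) Y = log(|D| + 1):
  D = 1.482 -> Y = 0.909 ✓
  D = 2.112 -> Y = 1.135 ✓
  D = 1.496 -> Y = 0.915 ✓
All samples match this transformation.

(c) log(|D| + 1)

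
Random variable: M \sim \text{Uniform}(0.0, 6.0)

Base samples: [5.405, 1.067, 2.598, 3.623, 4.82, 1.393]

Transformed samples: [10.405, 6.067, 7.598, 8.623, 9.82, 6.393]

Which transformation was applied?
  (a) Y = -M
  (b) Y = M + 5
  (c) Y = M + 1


Checking option (b) Y = M + 5:
  M = 5.405 -> Y = 10.405 ✓
  M = 1.067 -> Y = 6.067 ✓
  M = 2.598 -> Y = 7.598 ✓
All samples match this transformation.

(b) M + 5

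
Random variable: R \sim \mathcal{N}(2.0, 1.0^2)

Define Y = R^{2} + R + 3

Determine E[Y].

E[Y] = 1*E[R²] + 1*E[R] + 3
E[R] = 2
E[R²] = Var(R) + (E[R])² = 1 + 4 = 5
E[Y] = 1*5 + 1*2 + 3 = 10

10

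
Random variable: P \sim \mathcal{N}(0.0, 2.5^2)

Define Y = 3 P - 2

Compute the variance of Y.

For Y = aP + b: Var(Y) = a² * Var(P)
Var(P) = 2.5^2 = 6.25
Var(Y) = 3² * 6.25 = 9 * 6.25 = 56.25

56.25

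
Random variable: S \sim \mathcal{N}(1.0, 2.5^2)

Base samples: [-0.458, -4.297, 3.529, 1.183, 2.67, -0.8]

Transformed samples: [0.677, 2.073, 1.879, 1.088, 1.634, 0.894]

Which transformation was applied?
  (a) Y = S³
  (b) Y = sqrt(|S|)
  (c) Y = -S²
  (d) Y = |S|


Checking option (b) Y = sqrt(|S|):
  S = -0.458 -> Y = 0.677 ✓
  S = -4.297 -> Y = 2.073 ✓
  S = 3.529 -> Y = 1.879 ✓
All samples match this transformation.

(b) sqrt(|S|)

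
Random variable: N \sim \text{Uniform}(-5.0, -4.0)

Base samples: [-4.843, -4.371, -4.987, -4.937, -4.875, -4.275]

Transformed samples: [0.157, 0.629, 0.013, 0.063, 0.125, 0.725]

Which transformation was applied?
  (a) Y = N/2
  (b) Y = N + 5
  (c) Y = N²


Checking option (b) Y = N + 5:
  N = -4.843 -> Y = 0.157 ✓
  N = -4.371 -> Y = 0.629 ✓
  N = -4.987 -> Y = 0.013 ✓
All samples match this transformation.

(b) N + 5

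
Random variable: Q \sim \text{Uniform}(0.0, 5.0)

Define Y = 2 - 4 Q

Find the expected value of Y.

For Y = -4Q + 2:
E[Y] = -4 * E[Q] + 2
E[Q] = (0 + 5)/2 = 2.5
E[Y] = -4 * 2.5 + 2 = -8

-8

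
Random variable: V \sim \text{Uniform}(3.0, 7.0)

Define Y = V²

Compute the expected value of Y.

Using E[X²] = Var(X) + (E[X])²:
E[V] = 5
Var(V) = (7 - 3)^2/12 = 1.3333333
E[V²] = 1.3333333 + 5² = 1.3333333 + 25 = 26.333333

26.333333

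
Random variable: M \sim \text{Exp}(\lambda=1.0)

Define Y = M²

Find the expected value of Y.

Using E[X²] = Var(X) + (E[X])²:
E[M] = 1
Var(M) = 1/1.0^2 = 1
E[M²] = 1 + 1² = 1 + 1 = 2

2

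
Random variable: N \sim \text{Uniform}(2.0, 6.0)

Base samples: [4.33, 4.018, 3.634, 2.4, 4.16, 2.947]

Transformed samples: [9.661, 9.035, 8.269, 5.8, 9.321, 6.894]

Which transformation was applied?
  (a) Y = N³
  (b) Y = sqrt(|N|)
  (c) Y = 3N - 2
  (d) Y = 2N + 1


Checking option (d) Y = 2N + 1:
  N = 4.33 -> Y = 9.661 ✓
  N = 4.018 -> Y = 9.035 ✓
  N = 3.634 -> Y = 8.269 ✓
All samples match this transformation.

(d) 2N + 1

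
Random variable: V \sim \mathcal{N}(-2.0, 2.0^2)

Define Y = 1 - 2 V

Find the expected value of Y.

For Y = -2V + 1:
E[Y] = -2 * E[V] + 1
E[V] = -2.0 = -2
E[Y] = -2 * (-2) + 1 = 5

5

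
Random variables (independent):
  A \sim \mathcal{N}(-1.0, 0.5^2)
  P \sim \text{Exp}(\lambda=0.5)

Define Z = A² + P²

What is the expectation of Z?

E[Z] = E[A²] + E[P²]
E[A²] = Var(A) + E[A]² = 0.25 + 1 = 1.25
E[P²] = Var(P) + E[P]² = 4 + 4 = 8
E[Z] = 1.25 + 8 = 9.25

9.25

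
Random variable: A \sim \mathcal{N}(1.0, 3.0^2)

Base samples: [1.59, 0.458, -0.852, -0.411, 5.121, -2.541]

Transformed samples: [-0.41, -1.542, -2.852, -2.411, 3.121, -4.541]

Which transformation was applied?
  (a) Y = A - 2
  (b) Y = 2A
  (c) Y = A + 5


Checking option (a) Y = A - 2:
  A = 1.59 -> Y = -0.41 ✓
  A = 0.458 -> Y = -1.542 ✓
  A = -0.852 -> Y = -2.852 ✓
All samples match this transformation.

(a) A - 2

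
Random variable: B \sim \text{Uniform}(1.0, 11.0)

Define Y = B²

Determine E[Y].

E[B²] = Var(B) + (E[B])² = 8.3333333 + 36 = 44.333333

44.333333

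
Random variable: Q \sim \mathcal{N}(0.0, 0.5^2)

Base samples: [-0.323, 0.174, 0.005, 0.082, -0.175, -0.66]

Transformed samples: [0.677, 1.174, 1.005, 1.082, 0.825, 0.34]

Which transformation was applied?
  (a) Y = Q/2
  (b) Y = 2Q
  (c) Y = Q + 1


Checking option (c) Y = Q + 1:
  Q = -0.323 -> Y = 0.677 ✓
  Q = 0.174 -> Y = 1.174 ✓
  Q = 0.005 -> Y = 1.005 ✓
All samples match this transformation.

(c) Q + 1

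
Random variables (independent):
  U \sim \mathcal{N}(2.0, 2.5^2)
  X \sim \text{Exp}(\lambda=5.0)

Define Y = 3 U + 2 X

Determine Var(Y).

For independent RVs: Var(aX + bY) = a²Var(X) + b²Var(Y)
Var(U) = 6.25
Var(X) = 0.04
Var(Y) = 3²*6.25 + 2²*0.04
= 9*6.25 + 4*0.04 = 56.41

56.41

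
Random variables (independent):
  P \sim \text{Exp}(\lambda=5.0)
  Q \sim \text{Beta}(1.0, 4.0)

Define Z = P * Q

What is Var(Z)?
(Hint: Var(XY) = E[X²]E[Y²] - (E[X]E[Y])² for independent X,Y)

Var(XY) = E[X²]E[Y²] - (E[X]E[Y])²
E[P] = 0.2, Var(P) = 0.04
E[Q] = 0.2, Var(Q) = 0.026666667
E[P²] = 0.04 + 0.2² = 0.08
E[Q²] = 0.026666667 + 0.2² = 0.066666667
Var(Z) = 0.08*0.066666667 - (0.2*0.2)²
= 0.0053333333 - 0.0016 = 0.0037333333

0.0037333333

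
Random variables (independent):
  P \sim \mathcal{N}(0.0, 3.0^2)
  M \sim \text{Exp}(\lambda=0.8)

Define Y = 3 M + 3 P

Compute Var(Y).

For independent RVs: Var(aX + bY) = a²Var(X) + b²Var(Y)
Var(P) = 9
Var(M) = 1.5625
Var(Y) = 3²*9 + 3²*1.5625
= 9*9 + 9*1.5625 = 95.0625

95.0625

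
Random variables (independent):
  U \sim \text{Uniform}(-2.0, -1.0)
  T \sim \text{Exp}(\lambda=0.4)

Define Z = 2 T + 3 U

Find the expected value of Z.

E[Z] = 3*E[U] + 2*E[T]
E[U] = -1.5
E[T] = 2.5
E[Z] = 3*(-1.5) + 2*2.5 = 0.5

0.5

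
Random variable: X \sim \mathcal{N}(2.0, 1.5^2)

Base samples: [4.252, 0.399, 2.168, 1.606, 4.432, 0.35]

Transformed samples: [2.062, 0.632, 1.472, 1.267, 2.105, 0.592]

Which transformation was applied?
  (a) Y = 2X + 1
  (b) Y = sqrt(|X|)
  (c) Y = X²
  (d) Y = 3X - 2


Checking option (b) Y = sqrt(|X|):
  X = 4.252 -> Y = 2.062 ✓
  X = 0.399 -> Y = 0.632 ✓
  X = 2.168 -> Y = 1.472 ✓
All samples match this transformation.

(b) sqrt(|X|)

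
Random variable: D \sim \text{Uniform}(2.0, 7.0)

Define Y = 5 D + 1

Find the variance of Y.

For Y = aD + b: Var(Y) = a² * Var(D)
Var(D) = (7 - 2)^2/12 = 2.0833333
Var(Y) = 5² * 2.0833333 = 25 * 2.0833333 = 52.083333

52.083333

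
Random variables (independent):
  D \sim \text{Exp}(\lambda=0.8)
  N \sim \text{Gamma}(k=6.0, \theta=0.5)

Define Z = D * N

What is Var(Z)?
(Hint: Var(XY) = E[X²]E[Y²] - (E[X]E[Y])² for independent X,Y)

Var(XY) = E[X²]E[Y²] - (E[X]E[Y])²
E[D] = 1.25, Var(D) = 1.5625
E[N] = 3, Var(N) = 1.5
E[D²] = 1.5625 + 1.25² = 3.125
E[N²] = 1.5 + 3² = 10.5
Var(Z) = 3.125*10.5 - (1.25*3)²
= 32.8125 - 14.0625 = 18.75

18.75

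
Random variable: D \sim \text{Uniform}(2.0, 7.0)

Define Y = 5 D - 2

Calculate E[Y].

For Y = 5D - 2:
E[Y] = 5 * E[D] - 2
E[D] = (2 + 7)/2 = 4.5
E[Y] = 5 * 4.5 - 2 = 20.5

20.5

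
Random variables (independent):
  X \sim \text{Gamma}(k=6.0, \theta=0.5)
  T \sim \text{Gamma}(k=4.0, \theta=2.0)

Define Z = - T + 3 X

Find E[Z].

E[Z] = 3*E[X] - 1*E[T]
E[X] = 3
E[T] = 8
E[Z] = 3*3 - 1*8 = 1

1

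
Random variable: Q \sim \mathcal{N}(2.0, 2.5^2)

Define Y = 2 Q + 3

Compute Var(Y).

For Y = aQ + b: Var(Y) = a² * Var(Q)
Var(Q) = 2.5^2 = 6.25
Var(Y) = 2² * 6.25 = 4 * 6.25 = 25

25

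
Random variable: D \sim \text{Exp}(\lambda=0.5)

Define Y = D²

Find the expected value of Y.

E[D²] = Var(D) + (E[D])² = 4 + 4 = 8

8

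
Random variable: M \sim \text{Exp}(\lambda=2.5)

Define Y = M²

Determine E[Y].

E[M²] = Var(M) + (E[M])² = 0.16 + 0.16 = 0.32

0.32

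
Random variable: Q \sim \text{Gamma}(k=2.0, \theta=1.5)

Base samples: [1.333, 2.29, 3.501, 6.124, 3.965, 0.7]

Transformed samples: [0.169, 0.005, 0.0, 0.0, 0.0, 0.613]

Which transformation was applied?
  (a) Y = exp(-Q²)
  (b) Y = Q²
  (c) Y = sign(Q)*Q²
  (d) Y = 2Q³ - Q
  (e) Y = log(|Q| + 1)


Checking option (a) Y = exp(-Q²):
  Q = 1.333 -> Y = 0.169 ✓
  Q = 2.29 -> Y = 0.005 ✓
  Q = 3.501 -> Y = 0.0 ✓
All samples match this transformation.

(a) exp(-Q²)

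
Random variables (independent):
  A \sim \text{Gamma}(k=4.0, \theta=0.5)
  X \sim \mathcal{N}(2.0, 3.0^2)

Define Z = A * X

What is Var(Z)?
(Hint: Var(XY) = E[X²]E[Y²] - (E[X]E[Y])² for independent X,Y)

Var(XY) = E[X²]E[Y²] - (E[X]E[Y])²
E[A] = 2, Var(A) = 1
E[X] = 2, Var(X) = 9
E[A²] = 1 + 2² = 5
E[X²] = 9 + 2² = 13
Var(Z) = 5*13 - (2*2)²
= 65 - 16 = 49

49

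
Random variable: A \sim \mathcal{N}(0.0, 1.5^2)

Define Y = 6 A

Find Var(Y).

For Y = aA + b: Var(Y) = a² * Var(A)
Var(A) = 1.5^2 = 2.25
Var(Y) = 6² * 2.25 = 36 * 2.25 = 81

81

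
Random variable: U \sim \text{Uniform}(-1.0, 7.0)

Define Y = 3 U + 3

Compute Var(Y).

For Y = aU + b: Var(Y) = a² * Var(U)
Var(U) = (7 + 1)^2/12 = 5.3333333
Var(Y) = 3² * 5.3333333 = 9 * 5.3333333 = 48

48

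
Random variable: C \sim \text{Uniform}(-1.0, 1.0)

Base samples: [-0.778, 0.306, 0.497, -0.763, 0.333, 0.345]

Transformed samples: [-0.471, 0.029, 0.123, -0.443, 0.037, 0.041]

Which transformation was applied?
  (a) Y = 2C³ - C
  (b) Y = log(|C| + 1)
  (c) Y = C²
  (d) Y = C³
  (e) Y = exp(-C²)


Checking option (d) Y = C³:
  C = -0.778 -> Y = -0.471 ✓
  C = 0.306 -> Y = 0.029 ✓
  C = 0.497 -> Y = 0.123 ✓
All samples match this transformation.

(d) C³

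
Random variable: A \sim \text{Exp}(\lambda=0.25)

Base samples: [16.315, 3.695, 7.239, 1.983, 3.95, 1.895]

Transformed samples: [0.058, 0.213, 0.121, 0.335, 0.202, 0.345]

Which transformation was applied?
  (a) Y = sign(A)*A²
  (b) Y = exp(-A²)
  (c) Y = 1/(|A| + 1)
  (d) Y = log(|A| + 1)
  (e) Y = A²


Checking option (c) Y = 1/(|A| + 1):
  A = 16.315 -> Y = 0.058 ✓
  A = 3.695 -> Y = 0.213 ✓
  A = 7.239 -> Y = 0.121 ✓
All samples match this transformation.

(c) 1/(|A| + 1)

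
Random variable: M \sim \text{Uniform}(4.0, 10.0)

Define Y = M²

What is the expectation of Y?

E[M²] = Var(M) + (E[M])² = 3 + 49 = 52

52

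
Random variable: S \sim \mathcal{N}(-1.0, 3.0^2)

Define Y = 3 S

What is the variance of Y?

For Y = aS + b: Var(Y) = a² * Var(S)
Var(S) = 3.0^2 = 9
Var(Y) = 3² * 9 = 9 * 9 = 81

81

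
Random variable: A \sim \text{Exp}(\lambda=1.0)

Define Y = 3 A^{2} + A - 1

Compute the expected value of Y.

E[Y] = 3*E[A²] + 1*E[A] - 1
E[A] = 1
E[A²] = Var(A) + (E[A])² = 1 + 1 = 2
E[Y] = 3*2 + 1*1 - 1 = 6

6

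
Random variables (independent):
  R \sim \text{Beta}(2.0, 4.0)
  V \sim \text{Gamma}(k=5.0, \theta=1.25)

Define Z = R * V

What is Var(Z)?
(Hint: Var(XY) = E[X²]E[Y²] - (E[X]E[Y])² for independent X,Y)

Var(XY) = E[X²]E[Y²] - (E[X]E[Y])²
E[R] = 0.33333333, Var(R) = 0.031746032
E[V] = 6.25, Var(V) = 7.8125
E[R²] = 0.031746032 + 0.33333333² = 0.14285714
E[V²] = 7.8125 + 6.25² = 46.875
Var(Z) = 0.14285714*46.875 - (0.33333333*6.25)²
= 6.6964286 - 4.3402778 = 2.3561508

2.3561508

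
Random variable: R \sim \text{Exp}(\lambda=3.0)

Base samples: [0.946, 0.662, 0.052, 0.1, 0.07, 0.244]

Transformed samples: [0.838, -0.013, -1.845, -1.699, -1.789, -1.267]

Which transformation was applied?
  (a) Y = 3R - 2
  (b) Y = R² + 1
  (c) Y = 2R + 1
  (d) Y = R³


Checking option (a) Y = 3R - 2:
  R = 0.946 -> Y = 0.838 ✓
  R = 0.662 -> Y = -0.013 ✓
  R = 0.052 -> Y = -1.845 ✓
All samples match this transformation.

(a) 3R - 2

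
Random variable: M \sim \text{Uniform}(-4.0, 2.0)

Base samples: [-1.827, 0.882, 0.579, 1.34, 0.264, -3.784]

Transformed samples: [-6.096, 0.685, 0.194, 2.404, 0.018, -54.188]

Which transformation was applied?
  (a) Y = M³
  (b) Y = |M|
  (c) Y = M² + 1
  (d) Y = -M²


Checking option (a) Y = M³:
  M = -1.827 -> Y = -6.096 ✓
  M = 0.882 -> Y = 0.685 ✓
  M = 0.579 -> Y = 0.194 ✓
All samples match this transformation.

(a) M³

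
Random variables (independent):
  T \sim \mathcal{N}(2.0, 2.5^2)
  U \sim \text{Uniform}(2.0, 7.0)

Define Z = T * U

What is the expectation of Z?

For independent RVs: E[XY] = E[X]*E[Y]
E[T] = 2
E[U] = 4.5
E[Z] = 2 * 4.5 = 9

9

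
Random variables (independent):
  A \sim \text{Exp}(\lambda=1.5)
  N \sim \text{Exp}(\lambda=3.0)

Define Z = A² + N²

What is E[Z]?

E[Z] = E[A²] + E[N²]
E[A²] = Var(A) + E[A]² = 0.44444444 + 0.44444444 = 0.88888889
E[N²] = Var(N) + E[N]² = 0.11111111 + 0.11111111 = 0.22222222
E[Z] = 0.88888889 + 0.22222222 = 1.1111111

1.1111111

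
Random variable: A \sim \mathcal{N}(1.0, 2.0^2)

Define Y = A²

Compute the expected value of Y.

Using E[X²] = Var(X) + (E[X])²:
E[A] = 1
Var(A) = 2.0^2 = 4
E[A²] = 4 + 1² = 4 + 1 = 5

5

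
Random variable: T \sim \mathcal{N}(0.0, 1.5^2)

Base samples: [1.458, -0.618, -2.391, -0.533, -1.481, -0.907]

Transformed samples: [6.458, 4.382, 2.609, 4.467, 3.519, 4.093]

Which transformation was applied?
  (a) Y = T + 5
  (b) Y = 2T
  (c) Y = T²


Checking option (a) Y = T + 5:
  T = 1.458 -> Y = 6.458 ✓
  T = -0.618 -> Y = 4.382 ✓
  T = -2.391 -> Y = 2.609 ✓
All samples match this transformation.

(a) T + 5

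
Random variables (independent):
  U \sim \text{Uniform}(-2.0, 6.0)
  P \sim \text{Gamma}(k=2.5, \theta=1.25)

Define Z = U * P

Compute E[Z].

For independent RVs: E[XY] = E[X]*E[Y]
E[U] = 2
E[P] = 3.125
E[Z] = 2 * 3.125 = 6.25

6.25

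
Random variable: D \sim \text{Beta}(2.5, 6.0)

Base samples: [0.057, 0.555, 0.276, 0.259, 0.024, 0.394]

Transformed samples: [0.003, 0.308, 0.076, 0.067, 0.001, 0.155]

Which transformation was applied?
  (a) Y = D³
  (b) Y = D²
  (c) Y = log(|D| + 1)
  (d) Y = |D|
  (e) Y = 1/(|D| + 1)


Checking option (b) Y = D²:
  D = 0.057 -> Y = 0.003 ✓
  D = 0.555 -> Y = 0.308 ✓
  D = 0.276 -> Y = 0.076 ✓
All samples match this transformation.

(b) D²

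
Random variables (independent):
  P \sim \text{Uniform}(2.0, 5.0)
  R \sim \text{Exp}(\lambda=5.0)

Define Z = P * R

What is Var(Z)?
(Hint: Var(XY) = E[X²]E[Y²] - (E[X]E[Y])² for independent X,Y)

Var(XY) = E[X²]E[Y²] - (E[X]E[Y])²
E[P] = 3.5, Var(P) = 0.75
E[R] = 0.2, Var(R) = 0.04
E[P²] = 0.75 + 3.5² = 13
E[R²] = 0.04 + 0.2² = 0.08
Var(Z) = 13*0.08 - (3.5*0.2)²
= 1.04 - 0.49 = 0.55

0.55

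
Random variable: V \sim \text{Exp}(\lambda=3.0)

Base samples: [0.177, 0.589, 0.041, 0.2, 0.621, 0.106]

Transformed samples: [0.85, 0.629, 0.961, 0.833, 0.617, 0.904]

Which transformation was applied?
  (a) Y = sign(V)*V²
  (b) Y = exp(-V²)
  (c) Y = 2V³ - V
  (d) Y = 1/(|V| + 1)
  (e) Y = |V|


Checking option (d) Y = 1/(|V| + 1):
  V = 0.177 -> Y = 0.85 ✓
  V = 0.589 -> Y = 0.629 ✓
  V = 0.041 -> Y = 0.961 ✓
All samples match this transformation.

(d) 1/(|V| + 1)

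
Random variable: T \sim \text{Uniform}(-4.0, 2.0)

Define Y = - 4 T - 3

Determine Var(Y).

For Y = aT + b: Var(Y) = a² * Var(T)
Var(T) = (2 + 4)^2/12 = 3
Var(Y) = (-4)² * 3 = 16 * 3 = 48

48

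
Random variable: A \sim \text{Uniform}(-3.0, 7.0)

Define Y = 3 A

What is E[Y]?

For Y = 3A:
E[Y] = 3 * E[A]
E[A] = (-3 + 7)/2 = 2
E[Y] = 3 * 2 = 6

6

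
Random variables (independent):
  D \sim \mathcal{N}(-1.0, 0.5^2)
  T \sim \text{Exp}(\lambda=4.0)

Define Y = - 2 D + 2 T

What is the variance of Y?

For independent RVs: Var(aX + bY) = a²Var(X) + b²Var(Y)
Var(D) = 0.25
Var(T) = 0.0625
Var(Y) = (-2)²*0.25 + 2²*0.0625
= 4*0.25 + 4*0.0625 = 1.25

1.25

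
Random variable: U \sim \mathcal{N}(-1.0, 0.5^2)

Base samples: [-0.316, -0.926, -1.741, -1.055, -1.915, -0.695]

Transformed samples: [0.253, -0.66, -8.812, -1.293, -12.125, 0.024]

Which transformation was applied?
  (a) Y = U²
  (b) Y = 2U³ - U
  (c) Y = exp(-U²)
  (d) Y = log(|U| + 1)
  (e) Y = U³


Checking option (b) Y = 2U³ - U:
  U = -0.316 -> Y = 0.253 ✓
  U = -0.926 -> Y = -0.66 ✓
  U = -1.741 -> Y = -8.812 ✓
All samples match this transformation.

(b) 2U³ - U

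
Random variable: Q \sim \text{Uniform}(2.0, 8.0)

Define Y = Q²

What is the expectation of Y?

E[Q²] = Var(Q) + (E[Q])² = 3 + 25 = 28

28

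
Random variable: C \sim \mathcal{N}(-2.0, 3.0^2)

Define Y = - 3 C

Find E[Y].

For Y = -3C:
E[Y] = -3 * E[C]
E[C] = -2.0 = -2
E[Y] = -3 * (-2) = 6

6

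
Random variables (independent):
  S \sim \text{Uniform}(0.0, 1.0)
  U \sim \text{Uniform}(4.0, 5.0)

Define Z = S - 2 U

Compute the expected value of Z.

E[Z] = 1*E[S] - 2*E[U]
E[S] = 0.5
E[U] = 4.5
E[Z] = 1*0.5 - 2*4.5 = -8.5

-8.5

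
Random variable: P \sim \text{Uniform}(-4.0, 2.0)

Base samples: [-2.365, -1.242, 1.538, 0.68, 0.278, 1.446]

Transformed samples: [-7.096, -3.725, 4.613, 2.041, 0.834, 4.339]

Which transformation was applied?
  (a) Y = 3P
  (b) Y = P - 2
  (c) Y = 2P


Checking option (a) Y = 3P:
  P = -2.365 -> Y = -7.096 ✓
  P = -1.242 -> Y = -3.725 ✓
  P = 1.538 -> Y = 4.613 ✓
All samples match this transformation.

(a) 3P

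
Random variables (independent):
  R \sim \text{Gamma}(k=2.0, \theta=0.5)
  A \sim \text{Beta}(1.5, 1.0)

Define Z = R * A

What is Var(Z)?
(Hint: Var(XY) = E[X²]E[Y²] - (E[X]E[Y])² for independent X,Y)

Var(XY) = E[X²]E[Y²] - (E[X]E[Y])²
E[R] = 1, Var(R) = 0.5
E[A] = 0.6, Var(A) = 0.068571429
E[R²] = 0.5 + 1² = 1.5
E[A²] = 0.068571429 + 0.6² = 0.42857143
Var(Z) = 1.5*0.42857143 - (1*0.6)²
= 0.64285714 - 0.36 = 0.28285714

0.28285714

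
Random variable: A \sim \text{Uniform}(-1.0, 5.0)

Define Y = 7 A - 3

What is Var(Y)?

For Y = aA + b: Var(Y) = a² * Var(A)
Var(A) = (5 + 1)^2/12 = 3
Var(Y) = 7² * 3 = 49 * 3 = 147

147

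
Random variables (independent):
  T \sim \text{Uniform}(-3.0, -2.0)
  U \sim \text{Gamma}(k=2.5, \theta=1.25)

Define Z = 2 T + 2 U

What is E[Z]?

E[Z] = 2*E[T] + 2*E[U]
E[T] = -2.5
E[U] = 3.125
E[Z] = 2*(-2.5) + 2*3.125 = 1.25

1.25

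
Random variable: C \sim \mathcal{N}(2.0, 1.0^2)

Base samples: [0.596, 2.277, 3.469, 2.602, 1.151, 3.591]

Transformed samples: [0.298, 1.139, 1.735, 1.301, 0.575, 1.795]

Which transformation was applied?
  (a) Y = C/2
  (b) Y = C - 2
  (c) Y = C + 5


Checking option (a) Y = C/2:
  C = 0.596 -> Y = 0.298 ✓
  C = 2.277 -> Y = 1.139 ✓
  C = 3.469 -> Y = 1.735 ✓
All samples match this transformation.

(a) C/2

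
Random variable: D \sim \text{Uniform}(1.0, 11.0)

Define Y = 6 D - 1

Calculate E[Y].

For Y = 6D - 1:
E[Y] = 6 * E[D] - 1
E[D] = (1 + 11)/2 = 6
E[Y] = 6 * 6 - 1 = 35

35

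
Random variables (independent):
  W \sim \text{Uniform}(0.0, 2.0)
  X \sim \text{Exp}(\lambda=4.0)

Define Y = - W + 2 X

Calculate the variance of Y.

For independent RVs: Var(aX + bY) = a²Var(X) + b²Var(Y)
Var(W) = 0.33333333
Var(X) = 0.0625
Var(Y) = (-1)²*0.33333333 + 2²*0.0625
= 1*0.33333333 + 4*0.0625 = 0.58333333

0.58333333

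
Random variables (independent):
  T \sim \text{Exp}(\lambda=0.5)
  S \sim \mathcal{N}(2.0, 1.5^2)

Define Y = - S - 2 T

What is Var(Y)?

For independent RVs: Var(aX + bY) = a²Var(X) + b²Var(Y)
Var(T) = 4
Var(S) = 2.25
Var(Y) = (-2)²*4 + (-1)²*2.25
= 4*4 + 1*2.25 = 18.25

18.25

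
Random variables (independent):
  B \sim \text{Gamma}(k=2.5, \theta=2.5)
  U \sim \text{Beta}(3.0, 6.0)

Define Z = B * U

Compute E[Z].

For independent RVs: E[XY] = E[X]*E[Y]
E[B] = 6.25
E[U] = 0.33333333
E[Z] = 6.25 * 0.33333333 = 2.0833333

2.0833333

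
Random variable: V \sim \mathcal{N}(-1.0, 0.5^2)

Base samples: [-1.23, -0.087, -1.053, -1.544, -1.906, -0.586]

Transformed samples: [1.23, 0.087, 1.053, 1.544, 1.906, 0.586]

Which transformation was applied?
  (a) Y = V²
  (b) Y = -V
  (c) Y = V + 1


Checking option (b) Y = -V:
  V = -1.23 -> Y = 1.23 ✓
  V = -0.087 -> Y = 0.087 ✓
  V = -1.053 -> Y = 1.053 ✓
All samples match this transformation.

(b) -V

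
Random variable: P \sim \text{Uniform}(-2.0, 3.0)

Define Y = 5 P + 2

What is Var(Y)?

For Y = aP + b: Var(Y) = a² * Var(P)
Var(P) = (3 + 2)^2/12 = 2.0833333
Var(Y) = 5² * 2.0833333 = 25 * 2.0833333 = 52.083333

52.083333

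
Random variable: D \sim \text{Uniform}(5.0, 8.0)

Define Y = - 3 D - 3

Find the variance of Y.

For Y = aD + b: Var(Y) = a² * Var(D)
Var(D) = (8 - 5)^2/12 = 0.75
Var(Y) = (-3)² * 0.75 = 9 * 0.75 = 6.75

6.75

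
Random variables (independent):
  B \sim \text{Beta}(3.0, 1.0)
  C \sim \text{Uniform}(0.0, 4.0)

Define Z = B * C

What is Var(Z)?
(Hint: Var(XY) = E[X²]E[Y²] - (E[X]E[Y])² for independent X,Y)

Var(XY) = E[X²]E[Y²] - (E[X]E[Y])²
E[B] = 0.75, Var(B) = 0.0375
E[C] = 2, Var(C) = 1.3333333
E[B²] = 0.0375 + 0.75² = 0.6
E[C²] = 1.3333333 + 2² = 5.3333333
Var(Z) = 0.6*5.3333333 - (0.75*2)²
= 3.2 - 2.25 = 0.95

0.95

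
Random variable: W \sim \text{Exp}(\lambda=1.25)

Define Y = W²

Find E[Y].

E[W²] = Var(W) + (E[W])² = 0.64 + 0.64 = 1.28

1.28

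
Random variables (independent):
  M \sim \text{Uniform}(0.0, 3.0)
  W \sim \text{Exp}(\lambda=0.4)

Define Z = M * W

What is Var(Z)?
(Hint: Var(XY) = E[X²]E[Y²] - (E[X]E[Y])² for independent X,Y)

Var(XY) = E[X²]E[Y²] - (E[X]E[Y])²
E[M] = 1.5, Var(M) = 0.75
E[W] = 2.5, Var(W) = 6.25
E[M²] = 0.75 + 1.5² = 3
E[W²] = 6.25 + 2.5² = 12.5
Var(Z) = 3*12.5 - (1.5*2.5)²
= 37.5 - 14.0625 = 23.4375

23.4375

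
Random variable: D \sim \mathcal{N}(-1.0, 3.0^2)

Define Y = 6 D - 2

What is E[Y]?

For Y = 6D - 2:
E[Y] = 6 * E[D] - 2
E[D] = -1.0 = -1
E[Y] = 6 * (-1) - 2 = -8

-8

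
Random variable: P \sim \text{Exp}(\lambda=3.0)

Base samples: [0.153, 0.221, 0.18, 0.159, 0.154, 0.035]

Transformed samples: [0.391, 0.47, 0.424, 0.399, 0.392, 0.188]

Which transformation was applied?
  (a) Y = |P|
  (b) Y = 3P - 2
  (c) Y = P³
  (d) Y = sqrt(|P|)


Checking option (d) Y = sqrt(|P|):
  P = 0.153 -> Y = 0.391 ✓
  P = 0.221 -> Y = 0.47 ✓
  P = 0.18 -> Y = 0.424 ✓
All samples match this transformation.

(d) sqrt(|P|)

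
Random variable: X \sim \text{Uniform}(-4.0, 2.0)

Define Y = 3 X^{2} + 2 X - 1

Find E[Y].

E[Y] = 3*E[X²] + 2*E[X] - 1
E[X] = -1
E[X²] = Var(X) + (E[X])² = 3 + 1 = 4
E[Y] = 3*4 + 2*(-1) - 1 = 9

9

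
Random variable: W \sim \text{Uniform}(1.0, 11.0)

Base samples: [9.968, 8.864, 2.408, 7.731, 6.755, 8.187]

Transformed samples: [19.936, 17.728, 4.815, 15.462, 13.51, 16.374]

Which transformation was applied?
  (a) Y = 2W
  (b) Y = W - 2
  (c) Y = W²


Checking option (a) Y = 2W:
  W = 9.968 -> Y = 19.936 ✓
  W = 8.864 -> Y = 17.728 ✓
  W = 2.408 -> Y = 4.815 ✓
All samples match this transformation.

(a) 2W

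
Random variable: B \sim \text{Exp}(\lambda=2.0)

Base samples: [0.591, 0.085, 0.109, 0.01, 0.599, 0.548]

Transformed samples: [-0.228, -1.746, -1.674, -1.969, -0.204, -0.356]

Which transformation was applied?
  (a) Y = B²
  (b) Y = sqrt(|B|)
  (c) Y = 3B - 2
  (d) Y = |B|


Checking option (c) Y = 3B - 2:
  B = 0.591 -> Y = -0.228 ✓
  B = 0.085 -> Y = -1.746 ✓
  B = 0.109 -> Y = -1.674 ✓
All samples match this transformation.

(c) 3B - 2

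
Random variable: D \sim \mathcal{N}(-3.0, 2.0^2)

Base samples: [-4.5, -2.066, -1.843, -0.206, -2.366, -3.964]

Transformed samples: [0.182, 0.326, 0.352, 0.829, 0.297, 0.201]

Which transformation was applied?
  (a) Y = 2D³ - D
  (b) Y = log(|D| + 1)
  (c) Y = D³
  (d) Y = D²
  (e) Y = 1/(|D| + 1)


Checking option (e) Y = 1/(|D| + 1):
  D = -4.5 -> Y = 0.182 ✓
  D = -2.066 -> Y = 0.326 ✓
  D = -1.843 -> Y = 0.352 ✓
All samples match this transformation.

(e) 1/(|D| + 1)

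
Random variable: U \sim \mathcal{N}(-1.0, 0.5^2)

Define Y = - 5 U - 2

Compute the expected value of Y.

For Y = -5U - 2:
E[Y] = -5 * E[U] - 2
E[U] = -1.0 = -1
E[Y] = -5 * (-1) - 2 = 3

3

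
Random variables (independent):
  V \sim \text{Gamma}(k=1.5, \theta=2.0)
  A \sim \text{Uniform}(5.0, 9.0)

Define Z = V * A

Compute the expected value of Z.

For independent RVs: E[XY] = E[X]*E[Y]
E[V] = 3
E[A] = 7
E[Z] = 3 * 7 = 21

21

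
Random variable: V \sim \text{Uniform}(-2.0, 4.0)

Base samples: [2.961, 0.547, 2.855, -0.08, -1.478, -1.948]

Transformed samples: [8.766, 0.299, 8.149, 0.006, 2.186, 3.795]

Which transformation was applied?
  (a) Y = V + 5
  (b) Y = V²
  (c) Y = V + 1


Checking option (b) Y = V²:
  V = 2.961 -> Y = 8.766 ✓
  V = 0.547 -> Y = 0.299 ✓
  V = 2.855 -> Y = 8.149 ✓
All samples match this transformation.

(b) V²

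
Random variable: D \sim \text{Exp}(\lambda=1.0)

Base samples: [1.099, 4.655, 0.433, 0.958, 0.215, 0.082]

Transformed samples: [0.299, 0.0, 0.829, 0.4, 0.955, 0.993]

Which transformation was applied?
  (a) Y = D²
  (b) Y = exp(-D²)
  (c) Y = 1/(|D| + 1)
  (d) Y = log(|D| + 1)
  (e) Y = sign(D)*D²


Checking option (b) Y = exp(-D²):
  D = 1.099 -> Y = 0.299 ✓
  D = 4.655 -> Y = 0.0 ✓
  D = 0.433 -> Y = 0.829 ✓
All samples match this transformation.

(b) exp(-D²)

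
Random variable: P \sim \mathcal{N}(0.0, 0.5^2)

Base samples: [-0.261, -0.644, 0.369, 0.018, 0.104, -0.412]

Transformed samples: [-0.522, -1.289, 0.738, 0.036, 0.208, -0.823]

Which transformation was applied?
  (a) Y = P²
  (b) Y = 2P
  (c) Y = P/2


Checking option (b) Y = 2P:
  P = -0.261 -> Y = -0.522 ✓
  P = -0.644 -> Y = -1.289 ✓
  P = 0.369 -> Y = 0.738 ✓
All samples match this transformation.

(b) 2P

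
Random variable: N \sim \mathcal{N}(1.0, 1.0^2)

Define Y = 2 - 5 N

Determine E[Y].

For Y = -5N + 2:
E[Y] = -5 * E[N] + 2
E[N] = 1.0 = 1
E[Y] = -5 * 1 + 2 = -3

-3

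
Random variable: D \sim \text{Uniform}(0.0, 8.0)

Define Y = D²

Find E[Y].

Using E[X²] = Var(X) + (E[X])²:
E[D] = 4
Var(D) = (8 - 0)^2/12 = 5.3333333
E[D²] = 5.3333333 + 4² = 5.3333333 + 16 = 21.333333

21.333333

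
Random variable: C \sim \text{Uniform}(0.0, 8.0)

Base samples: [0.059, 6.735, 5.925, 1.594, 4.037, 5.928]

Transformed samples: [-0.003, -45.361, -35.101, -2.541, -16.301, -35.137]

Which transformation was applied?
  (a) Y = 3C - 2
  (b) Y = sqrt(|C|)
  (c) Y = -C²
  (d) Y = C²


Checking option (c) Y = -C²:
  C = 0.059 -> Y = -0.003 ✓
  C = 6.735 -> Y = -45.361 ✓
  C = 5.925 -> Y = -35.101 ✓
All samples match this transformation.

(c) -C²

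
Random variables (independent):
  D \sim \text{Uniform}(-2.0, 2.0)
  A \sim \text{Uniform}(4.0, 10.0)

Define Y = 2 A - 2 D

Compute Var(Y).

For independent RVs: Var(aX + bY) = a²Var(X) + b²Var(Y)
Var(D) = 1.3333333
Var(A) = 3
Var(Y) = (-2)²*1.3333333 + 2²*3
= 4*1.3333333 + 4*3 = 17.333333

17.333333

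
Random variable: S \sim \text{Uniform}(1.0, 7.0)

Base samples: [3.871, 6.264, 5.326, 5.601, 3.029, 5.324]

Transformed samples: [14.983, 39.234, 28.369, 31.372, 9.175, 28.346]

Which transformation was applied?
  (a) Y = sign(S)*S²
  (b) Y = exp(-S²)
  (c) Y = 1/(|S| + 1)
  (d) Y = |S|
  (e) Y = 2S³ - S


Checking option (a) Y = sign(S)*S²:
  S = 3.871 -> Y = 14.983 ✓
  S = 6.264 -> Y = 39.234 ✓
  S = 5.326 -> Y = 28.369 ✓
All samples match this transformation.

(a) sign(S)*S²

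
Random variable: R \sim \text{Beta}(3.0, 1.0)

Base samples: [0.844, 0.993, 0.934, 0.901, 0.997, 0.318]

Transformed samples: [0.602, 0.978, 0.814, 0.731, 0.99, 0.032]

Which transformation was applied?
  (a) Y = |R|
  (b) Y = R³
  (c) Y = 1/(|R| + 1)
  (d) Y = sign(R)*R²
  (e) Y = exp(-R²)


Checking option (b) Y = R³:
  R = 0.844 -> Y = 0.602 ✓
  R = 0.993 -> Y = 0.978 ✓
  R = 0.934 -> Y = 0.814 ✓
All samples match this transformation.

(b) R³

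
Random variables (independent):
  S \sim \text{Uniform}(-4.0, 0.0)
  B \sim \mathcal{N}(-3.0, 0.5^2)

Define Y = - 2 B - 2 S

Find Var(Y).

For independent RVs: Var(aX + bY) = a²Var(X) + b²Var(Y)
Var(S) = 1.3333333
Var(B) = 0.25
Var(Y) = (-2)²*1.3333333 + (-2)²*0.25
= 4*1.3333333 + 4*0.25 = 6.3333333

6.3333333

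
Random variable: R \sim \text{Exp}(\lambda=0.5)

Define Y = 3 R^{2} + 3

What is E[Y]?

E[Y] = 3*E[R²] + 3
E[R] = 2
E[R²] = Var(R) + (E[R])² = 4 + 4 = 8
E[Y] = 3*8 + 3 = 27

27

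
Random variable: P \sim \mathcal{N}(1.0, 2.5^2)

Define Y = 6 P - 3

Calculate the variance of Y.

For Y = aP + b: Var(Y) = a² * Var(P)
Var(P) = 2.5^2 = 6.25
Var(Y) = 6² * 6.25 = 36 * 6.25 = 225

225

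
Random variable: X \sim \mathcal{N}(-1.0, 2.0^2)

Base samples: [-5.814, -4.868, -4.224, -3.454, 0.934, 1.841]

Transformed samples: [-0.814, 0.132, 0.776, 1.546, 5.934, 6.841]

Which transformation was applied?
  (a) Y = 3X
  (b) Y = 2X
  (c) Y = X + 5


Checking option (c) Y = X + 5:
  X = -5.814 -> Y = -0.814 ✓
  X = -4.868 -> Y = 0.132 ✓
  X = -4.224 -> Y = 0.776 ✓
All samples match this transformation.

(c) X + 5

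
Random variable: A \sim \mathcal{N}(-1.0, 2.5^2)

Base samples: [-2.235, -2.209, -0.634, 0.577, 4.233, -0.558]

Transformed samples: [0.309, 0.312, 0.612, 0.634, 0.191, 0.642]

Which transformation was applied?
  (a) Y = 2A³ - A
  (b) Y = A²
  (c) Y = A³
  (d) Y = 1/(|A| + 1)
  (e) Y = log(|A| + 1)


Checking option (d) Y = 1/(|A| + 1):
  A = -2.235 -> Y = 0.309 ✓
  A = -2.209 -> Y = 0.312 ✓
  A = -0.634 -> Y = 0.612 ✓
All samples match this transformation.

(d) 1/(|A| + 1)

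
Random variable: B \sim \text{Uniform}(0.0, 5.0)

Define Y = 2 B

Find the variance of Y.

For Y = aB + b: Var(Y) = a² * Var(B)
Var(B) = (5 - 0)^2/12 = 2.0833333
Var(Y) = 2² * 2.0833333 = 4 * 2.0833333 = 8.3333333

8.3333333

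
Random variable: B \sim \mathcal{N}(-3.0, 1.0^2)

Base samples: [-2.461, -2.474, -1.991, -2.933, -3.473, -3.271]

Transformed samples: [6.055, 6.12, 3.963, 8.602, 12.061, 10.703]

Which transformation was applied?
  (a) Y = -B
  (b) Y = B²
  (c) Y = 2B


Checking option (b) Y = B²:
  B = -2.461 -> Y = 6.055 ✓
  B = -2.474 -> Y = 6.12 ✓
  B = -1.991 -> Y = 3.963 ✓
All samples match this transformation.

(b) B²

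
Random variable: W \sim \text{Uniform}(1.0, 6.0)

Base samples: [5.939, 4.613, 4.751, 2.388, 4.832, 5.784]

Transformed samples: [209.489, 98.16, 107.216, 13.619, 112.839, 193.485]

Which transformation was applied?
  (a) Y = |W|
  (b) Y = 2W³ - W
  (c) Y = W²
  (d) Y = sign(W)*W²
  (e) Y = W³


Checking option (e) Y = W³:
  W = 5.939 -> Y = 209.489 ✓
  W = 4.613 -> Y = 98.16 ✓
  W = 4.751 -> Y = 107.216 ✓
All samples match this transformation.

(e) W³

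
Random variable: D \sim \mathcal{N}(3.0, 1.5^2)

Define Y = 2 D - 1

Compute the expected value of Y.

For Y = 2D - 1:
E[Y] = 2 * E[D] - 1
E[D] = 3.0 = 3
E[Y] = 2 * 3 - 1 = 5

5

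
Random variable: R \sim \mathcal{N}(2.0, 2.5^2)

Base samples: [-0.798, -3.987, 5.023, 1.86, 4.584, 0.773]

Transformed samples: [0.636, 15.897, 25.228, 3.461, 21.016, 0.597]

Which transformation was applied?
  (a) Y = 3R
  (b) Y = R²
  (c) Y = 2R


Checking option (b) Y = R²:
  R = -0.798 -> Y = 0.636 ✓
  R = -3.987 -> Y = 15.897 ✓
  R = 5.023 -> Y = 25.228 ✓
All samples match this transformation.

(b) R²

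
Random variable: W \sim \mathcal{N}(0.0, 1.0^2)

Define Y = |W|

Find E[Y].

For X ~ N(0, 1.0²), E[|X|] = sigma * sqrt(2/pi)
= 1.0 * sqrt(2/pi) = 0.79788456

0.79788456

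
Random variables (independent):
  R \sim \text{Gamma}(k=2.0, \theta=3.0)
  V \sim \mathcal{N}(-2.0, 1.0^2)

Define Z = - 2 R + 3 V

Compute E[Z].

E[Z] = -2*E[R] + 3*E[V]
E[R] = 6
E[V] = -2
E[Z] = -2*6 + 3*(-2) = -18

-18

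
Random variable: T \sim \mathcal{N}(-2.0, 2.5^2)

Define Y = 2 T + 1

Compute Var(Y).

For Y = aT + b: Var(Y) = a² * Var(T)
Var(T) = 2.5^2 = 6.25
Var(Y) = 2² * 6.25 = 4 * 6.25 = 25

25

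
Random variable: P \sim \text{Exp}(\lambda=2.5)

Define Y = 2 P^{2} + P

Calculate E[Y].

E[Y] = 2*E[P²] + 1*E[P]
E[P] = 0.4
E[P²] = Var(P) + (E[P])² = 0.16 + 0.16 = 0.32
E[Y] = 2*0.32 + 1*0.4 = 1.04

1.04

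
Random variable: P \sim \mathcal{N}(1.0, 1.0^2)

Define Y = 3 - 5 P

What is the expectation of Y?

For Y = -5P + 3:
E[Y] = -5 * E[P] + 3
E[P] = 1.0 = 1
E[Y] = -5 * 1 + 3 = -2

-2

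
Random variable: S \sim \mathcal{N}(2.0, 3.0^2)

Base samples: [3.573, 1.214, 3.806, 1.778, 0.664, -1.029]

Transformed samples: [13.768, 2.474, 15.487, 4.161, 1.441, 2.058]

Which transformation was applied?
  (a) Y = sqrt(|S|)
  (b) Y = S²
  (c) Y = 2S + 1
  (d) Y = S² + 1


Checking option (d) Y = S² + 1:
  S = 3.573 -> Y = 13.768 ✓
  S = 1.214 -> Y = 2.474 ✓
  S = 3.806 -> Y = 15.487 ✓
All samples match this transformation.

(d) S² + 1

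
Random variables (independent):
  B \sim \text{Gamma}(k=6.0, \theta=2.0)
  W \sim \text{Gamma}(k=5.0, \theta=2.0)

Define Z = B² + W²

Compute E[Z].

E[Z] = E[B²] + E[W²]
E[B²] = Var(B) + E[B]² = 24 + 144 = 168
E[W²] = Var(W) + E[W]² = 20 + 100 = 120
E[Z] = 168 + 120 = 288

288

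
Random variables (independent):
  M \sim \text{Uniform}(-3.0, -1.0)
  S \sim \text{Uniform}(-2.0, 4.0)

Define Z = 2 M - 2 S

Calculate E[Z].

E[Z] = 2*E[M] - 2*E[S]
E[M] = -2
E[S] = 1
E[Z] = 2*(-2) - 2*1 = -6

-6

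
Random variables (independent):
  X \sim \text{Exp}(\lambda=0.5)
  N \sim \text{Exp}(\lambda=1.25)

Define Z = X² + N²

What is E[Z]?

E[Z] = E[X²] + E[N²]
E[X²] = Var(X) + E[X]² = 4 + 4 = 8
E[N²] = Var(N) + E[N]² = 0.64 + 0.64 = 1.28
E[Z] = 8 + 1.28 = 9.28

9.28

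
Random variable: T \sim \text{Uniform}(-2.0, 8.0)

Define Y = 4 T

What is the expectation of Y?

For Y = 4T:
E[Y] = 4 * E[T]
E[T] = (-2 + 8)/2 = 3
E[Y] = 4 * 3 = 12

12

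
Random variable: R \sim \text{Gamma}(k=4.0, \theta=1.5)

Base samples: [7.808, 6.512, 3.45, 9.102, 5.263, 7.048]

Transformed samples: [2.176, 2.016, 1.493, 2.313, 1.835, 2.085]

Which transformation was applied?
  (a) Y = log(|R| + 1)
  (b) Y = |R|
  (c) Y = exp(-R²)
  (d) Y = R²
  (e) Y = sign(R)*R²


Checking option (a) Y = log(|R| + 1):
  R = 7.808 -> Y = 2.176 ✓
  R = 6.512 -> Y = 2.016 ✓
  R = 3.45 -> Y = 1.493 ✓
All samples match this transformation.

(a) log(|R| + 1)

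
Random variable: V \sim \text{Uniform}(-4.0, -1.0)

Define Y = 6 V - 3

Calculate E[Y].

For Y = 6V - 3:
E[Y] = 6 * E[V] - 3
E[V] = (-4 - 1)/2 = -2.5
E[Y] = 6 * (-2.5) - 3 = -18

-18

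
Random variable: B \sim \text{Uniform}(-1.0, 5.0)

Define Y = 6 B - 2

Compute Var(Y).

For Y = aB + b: Var(Y) = a² * Var(B)
Var(B) = (5 + 1)^2/12 = 3
Var(Y) = 6² * 3 = 36 * 3 = 108

108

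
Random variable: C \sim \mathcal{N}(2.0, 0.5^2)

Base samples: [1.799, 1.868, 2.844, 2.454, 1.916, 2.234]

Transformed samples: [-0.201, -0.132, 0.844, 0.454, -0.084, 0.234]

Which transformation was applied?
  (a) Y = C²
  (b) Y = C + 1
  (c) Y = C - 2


Checking option (c) Y = C - 2:
  C = 1.799 -> Y = -0.201 ✓
  C = 1.868 -> Y = -0.132 ✓
  C = 2.844 -> Y = 0.844 ✓
All samples match this transformation.

(c) C - 2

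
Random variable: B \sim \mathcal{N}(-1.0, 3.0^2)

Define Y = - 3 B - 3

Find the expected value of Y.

For Y = -3B - 3:
E[Y] = -3 * E[B] - 3
E[B] = -1.0 = -1
E[Y] = -3 * (-1) - 3 = 0

0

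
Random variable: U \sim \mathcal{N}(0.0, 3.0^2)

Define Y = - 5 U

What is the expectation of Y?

For Y = -5U:
E[Y] = -5 * E[U]
E[U] = 0.0 = 0
E[Y] = -5 * 0 = 0

0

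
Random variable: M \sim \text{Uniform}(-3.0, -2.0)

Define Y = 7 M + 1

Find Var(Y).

For Y = aM + b: Var(Y) = a² * Var(M)
Var(M) = (-2 + 3)^2/12 = 0.083333333
Var(Y) = 7² * 0.083333333 = 49 * 0.083333333 = 4.0833333

4.0833333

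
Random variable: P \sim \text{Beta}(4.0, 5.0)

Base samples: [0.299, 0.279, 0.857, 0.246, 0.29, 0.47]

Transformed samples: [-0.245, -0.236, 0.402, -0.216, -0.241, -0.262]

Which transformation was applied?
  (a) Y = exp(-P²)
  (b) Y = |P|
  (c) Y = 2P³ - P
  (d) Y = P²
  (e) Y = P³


Checking option (c) Y = 2P³ - P:
  P = 0.299 -> Y = -0.245 ✓
  P = 0.279 -> Y = -0.236 ✓
  P = 0.857 -> Y = 0.402 ✓
All samples match this transformation.

(c) 2P³ - P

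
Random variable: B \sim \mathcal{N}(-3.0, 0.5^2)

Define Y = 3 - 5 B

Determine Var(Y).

For Y = aB + b: Var(Y) = a² * Var(B)
Var(B) = 0.5^2 = 0.25
Var(Y) = (-5)² * 0.25 = 25 * 0.25 = 6.25

6.25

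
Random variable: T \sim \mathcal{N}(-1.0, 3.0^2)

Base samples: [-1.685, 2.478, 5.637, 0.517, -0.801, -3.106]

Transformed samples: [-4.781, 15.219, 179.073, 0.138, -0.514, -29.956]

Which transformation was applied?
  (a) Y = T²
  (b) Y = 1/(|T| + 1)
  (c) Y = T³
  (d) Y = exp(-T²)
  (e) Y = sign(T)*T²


Checking option (c) Y = T³:
  T = -1.685 -> Y = -4.781 ✓
  T = 2.478 -> Y = 15.219 ✓
  T = 5.637 -> Y = 179.073 ✓
All samples match this transformation.

(c) T³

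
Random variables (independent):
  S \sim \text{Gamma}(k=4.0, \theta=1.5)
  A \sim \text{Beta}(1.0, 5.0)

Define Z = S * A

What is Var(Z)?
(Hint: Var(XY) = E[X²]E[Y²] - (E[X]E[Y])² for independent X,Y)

Var(XY) = E[X²]E[Y²] - (E[X]E[Y])²
E[S] = 6, Var(S) = 9
E[A] = 0.16666667, Var(A) = 0.01984127
E[S²] = 9 + 6² = 45
E[A²] = 0.01984127 + 0.16666667² = 0.047619048
Var(Z) = 45*0.047619048 - (6*0.16666667)²
= 2.1428571 - 1 = 1.1428571

1.1428571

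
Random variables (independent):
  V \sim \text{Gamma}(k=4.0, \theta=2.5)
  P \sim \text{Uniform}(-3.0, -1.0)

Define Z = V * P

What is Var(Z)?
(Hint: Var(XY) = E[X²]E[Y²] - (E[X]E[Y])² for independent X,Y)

Var(XY) = E[X²]E[Y²] - (E[X]E[Y])²
E[V] = 10, Var(V) = 25
E[P] = -2, Var(P) = 0.33333333
E[V²] = 25 + 10² = 125
E[P²] = 0.33333333 + (-2)² = 4.3333333
Var(Z) = 125*4.3333333 - (10*(-2))²
= 541.66667 - 400 = 141.66667

141.66667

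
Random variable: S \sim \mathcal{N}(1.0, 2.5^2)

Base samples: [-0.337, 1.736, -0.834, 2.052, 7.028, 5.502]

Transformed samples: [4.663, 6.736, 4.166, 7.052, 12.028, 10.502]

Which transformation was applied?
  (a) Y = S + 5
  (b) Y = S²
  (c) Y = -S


Checking option (a) Y = S + 5:
  S = -0.337 -> Y = 4.663 ✓
  S = 1.736 -> Y = 6.736 ✓
  S = -0.834 -> Y = 4.166 ✓
All samples match this transformation.

(a) S + 5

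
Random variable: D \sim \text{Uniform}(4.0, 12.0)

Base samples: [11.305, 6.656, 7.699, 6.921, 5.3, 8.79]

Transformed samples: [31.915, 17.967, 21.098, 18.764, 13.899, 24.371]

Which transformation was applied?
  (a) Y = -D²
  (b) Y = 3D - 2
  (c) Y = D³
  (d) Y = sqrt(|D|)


Checking option (b) Y = 3D - 2:
  D = 11.305 -> Y = 31.915 ✓
  D = 6.656 -> Y = 17.967 ✓
  D = 7.699 -> Y = 21.098 ✓
All samples match this transformation.

(b) 3D - 2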